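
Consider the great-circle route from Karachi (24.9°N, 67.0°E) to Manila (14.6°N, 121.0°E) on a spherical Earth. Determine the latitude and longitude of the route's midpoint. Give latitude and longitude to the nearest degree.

Write both endpoints as unit vectors p₁, p₂ with components (cos φ cos λ, cos φ sin λ, sin φ).
The central angle between the endpoints is δ = arccos(p₁·p₂) ≈ 0.899 rad (51.5°).
Interpolate at f = 1/2 with slerp weights a = sin((1−f)δ)/sin δ ≈ 0.555, b = sin(fδ)/sin δ ≈ 0.555.
p = a·p₁ + b·p₂ ≈ (-0.080, 0.924, 0.374); φ = arcsin(p_z) ≈ 21.94°, λ = atan2(p_y, p_x) ≈ 94.94°.

≈ 22°N, 95°E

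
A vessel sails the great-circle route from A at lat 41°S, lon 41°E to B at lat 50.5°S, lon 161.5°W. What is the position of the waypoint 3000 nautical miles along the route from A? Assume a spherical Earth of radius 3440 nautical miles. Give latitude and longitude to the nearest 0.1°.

≈ lat 79.2°S, lon 131.5°E

Write both endpoints as unit vectors p₁, p₂ with components (cos φ cos λ, cos φ sin λ, sin φ).
The central angle between the endpoints is δ = arccos(p₁·p₂) ≈ 1.508 rad (86.4°). The total great-circle distance is δ·R ≈ 1.508 × 3440 ≈ 5188 nmi, so the target fraction is f = 3000/5188 ≈ 0.578.
Interpolate at f ≈ 0.578 with slerp weights a = sin((1−f)δ)/sin δ ≈ 0.595, b = sin(fδ)/sin δ ≈ 0.767.
p = a·p₁ + b·p₂ ≈ (-0.124, 0.140, -0.982); φ = arcsin(p_z) ≈ -79.24°, λ = atan2(p_y, p_x) ≈ 131.52°.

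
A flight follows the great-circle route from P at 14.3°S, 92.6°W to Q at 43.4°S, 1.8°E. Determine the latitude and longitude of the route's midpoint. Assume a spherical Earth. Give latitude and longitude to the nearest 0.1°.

Convert each endpoint to a unit vector on the sphere (x = cos φ cos λ, y = cos φ sin λ, z = sin φ).
The central angle between the endpoints is δ = arccos(p₁·p₂) ≈ 1.455 rad (83.4°).
Interpolate at f = 1/2 with slerp weights a = sin((1−f)δ)/sin δ ≈ 0.669, b = sin(fδ)/sin δ ≈ 0.669.
p = a·p₁ + b·p₂ ≈ (0.457, -0.633, -0.625); φ = arcsin(p_z) ≈ -38.71°, λ = atan2(p_y, p_x) ≈ -54.18°.

≈ 38.7°S, 54.2°W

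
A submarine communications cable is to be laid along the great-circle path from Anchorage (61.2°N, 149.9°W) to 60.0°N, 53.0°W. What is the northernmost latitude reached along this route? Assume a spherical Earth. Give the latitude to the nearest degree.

≈ 70°N

The great circle lies in the plane with unit normal n̂ = (p₁ × p₂)/|p₁ × p₂|.
Here n̂_z ≈ +0.350; the vertex latitude is φ_max = arccos|n̂_z| ≈ 69.5°.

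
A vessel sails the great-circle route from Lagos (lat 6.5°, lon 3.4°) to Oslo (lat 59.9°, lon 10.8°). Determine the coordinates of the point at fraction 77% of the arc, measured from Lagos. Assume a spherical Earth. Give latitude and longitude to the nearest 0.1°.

Write both endpoints as unit vectors p₁, p₂ with components (cos φ cos λ, cos φ sin λ, sin φ).
The central angle between the endpoints is δ = arccos(p₁·p₂) ≈ 0.937 rad (53.7°).
Interpolate at f = 0.77 with slerp weights a = sin((1−f)δ)/sin δ ≈ 0.265, b = sin(fδ)/sin δ ≈ 0.820.
p = a·p₁ + b·p₂ ≈ (0.667, 0.093, 0.739); φ = arcsin(p_z) ≈ 47.67°, λ = atan2(p_y, p_x) ≈ 7.91°.

≈ lat 47.7°, lon 7.9°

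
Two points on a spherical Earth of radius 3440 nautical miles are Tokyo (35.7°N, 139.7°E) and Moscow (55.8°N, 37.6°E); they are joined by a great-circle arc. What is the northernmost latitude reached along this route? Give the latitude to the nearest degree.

≈ 61°N

The great circle lies in the plane with unit normal n̂ = (p₁ × p₂)/|p₁ × p₂|.
Here n̂_z ≈ -0.484; the vertex latitude is φ_max = arccos|n̂_z| ≈ 61.1°.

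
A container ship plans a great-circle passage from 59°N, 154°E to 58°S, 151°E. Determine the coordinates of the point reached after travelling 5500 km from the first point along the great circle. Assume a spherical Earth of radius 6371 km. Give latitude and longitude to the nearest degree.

The haversine formula gives a central angle δ ≈ 2.042 rad (117.0°) between the endpoints. The total great-circle distance is δ·R ≈ 2.042 × 6371 ≈ 13012 km, so the target fraction is f = 5500/13012 ≈ 0.423.
Interpolate at f ≈ 0.423 with slerp weights a = sin((1−f)δ)/sin δ ≈ 1.038, b = sin(fδ)/sin δ ≈ 0.853.
p = a·p₁ + b·p₂ ≈ (-0.876, 0.453, 0.166); φ = arcsin(p_z) ≈ 9.55°, λ = atan2(p_y, p_x) ≈ 152.63°.

≈ 10°N, 153°E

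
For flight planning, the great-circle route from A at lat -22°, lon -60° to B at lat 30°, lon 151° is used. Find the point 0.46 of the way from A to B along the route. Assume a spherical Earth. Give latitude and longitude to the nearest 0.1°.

≈ lat 11.7°, lon -122.0°

Convert each endpoint to a unit vector on the sphere (x = cos φ cos λ, y = cos φ sin λ, z = sin φ).
The central angle between the endpoints is δ = arccos(p₁·p₂) ≈ 2.637 rad (151.1°).
Interpolate at f = 0.46 with slerp weights a = sin((1−f)δ)/sin δ ≈ 2.048, b = sin(fδ)/sin δ ≈ 1.939.
p = a·p₁ + b·p₂ ≈ (-0.519, -0.830, 0.202); φ = arcsin(p_z) ≈ 11.68°, λ = atan2(p_y, p_x) ≈ -122.03°.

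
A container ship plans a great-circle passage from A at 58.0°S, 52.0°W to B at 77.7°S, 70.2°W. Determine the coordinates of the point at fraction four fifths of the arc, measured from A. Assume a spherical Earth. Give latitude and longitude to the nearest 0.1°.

Convert each endpoint to a unit vector on the sphere (x = cos φ cos λ, y = cos φ sin λ, z = sin φ).
The central angle between the endpoints is δ = arccos(p₁·p₂) ≈ 0.360 rad (20.6°).
Interpolate at f = 4/5 with slerp weights a = sin((1−f)δ)/sin δ ≈ 0.204, b = sin(fδ)/sin δ ≈ 0.806.
p = a·p₁ + b·p₂ ≈ (0.125, -0.247, -0.961); φ = arcsin(p_z) ≈ -73.94°, λ = atan2(p_y, p_x) ≈ -63.18°.

≈ 73.9°S, 63.2°W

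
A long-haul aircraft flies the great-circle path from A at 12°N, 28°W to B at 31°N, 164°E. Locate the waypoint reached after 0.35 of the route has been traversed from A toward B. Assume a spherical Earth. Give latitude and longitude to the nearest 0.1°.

From cos δ = sin φ₁ sin φ₂ + cos φ₁ cos φ₂ cos Δλ, the central angle is δ ≈ 2.365 rad (135.5°).
Interpolate at f = 0.35 with slerp weights a = sin((1−f)δ)/sin δ ≈ 1.425, b = sin(fδ)/sin δ ≈ 1.050.
p = a·p₁ + b·p₂ ≈ (0.366, -0.406, 0.837); φ = arcsin(p_z) ≈ 56.85°, λ = atan2(p_y, p_x) ≈ -48.02°.

≈ 56.9°N, 48.0°W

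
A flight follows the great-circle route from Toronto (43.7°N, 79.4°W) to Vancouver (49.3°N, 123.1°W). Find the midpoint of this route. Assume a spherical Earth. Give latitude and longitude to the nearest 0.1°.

Convert each endpoint to a unit vector on the sphere (x = cos φ cos λ, y = cos φ sin λ, z = sin φ).
The central angle between the endpoints is δ = arccos(p₁·p₂) ≈ 0.526 rad (30.2°).
Interpolate at f = 1/2 with slerp weights a = sin((1−f)δ)/sin δ ≈ 0.518, b = sin(fδ)/sin δ ≈ 0.518.
p = a·p₁ + b·p₂ ≈ (-0.116, -0.651, 0.750); φ = arcsin(p_z) ≈ 48.62°, λ = atan2(p_y, p_x) ≈ -100.07°.

≈ 48.6°N, 100.1°W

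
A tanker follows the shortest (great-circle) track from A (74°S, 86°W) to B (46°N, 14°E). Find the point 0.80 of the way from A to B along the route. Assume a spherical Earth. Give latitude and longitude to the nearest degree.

The haversine formula gives a central angle δ ≈ 2.381 rad (136.4°) between the endpoints.
Interpolate at f = 0.80 with slerp weights a = sin((1−f)δ)/sin δ ≈ 0.665, b = sin(fδ)/sin δ ≈ 1.371.
p = a·p₁ + b·p₂ ≈ (0.937, 0.047, 0.347); φ = arcsin(p_z) ≈ 20.28°, λ = atan2(p_y, p_x) ≈ 2.90°.

≈ (20°N, 3°E)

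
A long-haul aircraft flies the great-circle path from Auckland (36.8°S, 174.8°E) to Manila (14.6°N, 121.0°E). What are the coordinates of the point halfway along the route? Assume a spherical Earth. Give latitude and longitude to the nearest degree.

Convert each endpoint to a unit vector on the sphere (x = cos φ cos λ, y = cos φ sin λ, z = sin φ).
The central angle between the endpoints is δ = arccos(p₁·p₂) ≈ 1.259 rad (72.1°).
Interpolate at f = 1/2 with slerp weights a = sin((1−f)δ)/sin δ ≈ 0.619, b = sin(fδ)/sin δ ≈ 0.619.
p = a·p₁ + b·p₂ ≈ (-0.802, 0.558, -0.215); φ = arcsin(p_z) ≈ -12.39°, λ = atan2(p_y, p_x) ≈ 145.16°.

≈ 12°S, 145°E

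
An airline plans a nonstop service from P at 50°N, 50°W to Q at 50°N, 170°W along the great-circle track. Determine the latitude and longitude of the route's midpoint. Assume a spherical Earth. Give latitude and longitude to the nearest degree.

The haversine formula gives a central angle δ ≈ 1.181 rad (67.7°) between the endpoints.
Interpolate at f = 1/2 with slerp weights a = sin((1−f)δ)/sin δ ≈ 0.602, b = sin(fδ)/sin δ ≈ 0.602.
p = a·p₁ + b·p₂ ≈ (-0.132, -0.364, 0.922); φ = arcsin(p_z) ≈ 67.24°, λ = atan2(p_y, p_x) ≈ -110.00°.

≈ 67°N, 110°W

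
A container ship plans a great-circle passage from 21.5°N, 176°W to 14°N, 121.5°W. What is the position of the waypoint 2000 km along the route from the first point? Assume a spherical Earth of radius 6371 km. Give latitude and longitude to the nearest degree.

≈ 21°N, 157°W

Write both endpoints as unit vectors p₁, p₂ with components (cos φ cos λ, cos φ sin λ, sin φ).
The central angle between the endpoints is δ = arccos(p₁·p₂) ≈ 0.911 rad (52.2°). The total great-circle distance is δ·R ≈ 0.911 × 6371 ≈ 5804 km, so the target fraction is f = 2000/5804 ≈ 0.345.
Interpolate at f ≈ 0.345 with slerp weights a = sin((1−f)δ)/sin δ ≈ 0.712, b = sin(fδ)/sin δ ≈ 0.391.
p = a·p₁ + b·p₂ ≈ (-0.859, -0.369, 0.355); φ = arcsin(p_z) ≈ 20.81°, λ = atan2(p_y, p_x) ≈ -156.72°.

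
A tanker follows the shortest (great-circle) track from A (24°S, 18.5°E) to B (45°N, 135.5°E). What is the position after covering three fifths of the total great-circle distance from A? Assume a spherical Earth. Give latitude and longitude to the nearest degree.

≈ (27°N, 76°E)

Convert each endpoint to a unit vector on the sphere (x = cos φ cos λ, y = cos φ sin λ, z = sin φ).
The central angle between the endpoints is δ = arccos(p₁·p₂) ≈ 2.191 rad (125.5°).
Interpolate at f = 3/5 with slerp weights a = sin((1−f)δ)/sin δ ≈ 0.944, b = sin(fδ)/sin δ ≈ 1.188.
p = a·p₁ + b·p₂ ≈ (0.218, 0.863, 0.456); φ = arcsin(p_z) ≈ 27.15°, λ = atan2(p_y, p_x) ≈ 75.79°.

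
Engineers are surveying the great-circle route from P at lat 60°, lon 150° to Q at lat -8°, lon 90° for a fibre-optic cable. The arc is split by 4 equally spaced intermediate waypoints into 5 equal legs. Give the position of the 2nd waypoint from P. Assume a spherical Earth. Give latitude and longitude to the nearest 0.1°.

≈ lat 36.1°, lon 114.3°

The haversine formula gives a central angle δ ≈ 1.443 rad (82.7°) between the endpoints.
Interpolate at f = 2/5 with slerp weights a = sin((1−f)δ)/sin δ ≈ 0.768, b = sin(fδ)/sin δ ≈ 0.550.
p = a·p₁ + b·p₂ ≈ (-0.333, 0.737, 0.589); φ = arcsin(p_z) ≈ 36.05°, λ = atan2(p_y, p_x) ≈ 114.29°.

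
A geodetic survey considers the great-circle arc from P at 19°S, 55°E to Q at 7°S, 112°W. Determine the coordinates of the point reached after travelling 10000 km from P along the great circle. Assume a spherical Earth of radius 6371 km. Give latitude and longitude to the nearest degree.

≈ 57°S, 67°W

Convert each endpoint to a unit vector on the sphere (x = cos φ cos λ, y = cos φ sin λ, z = sin φ).
The central angle between the endpoints is δ = arccos(p₁·p₂) ≈ 2.636 rad (151.0°). The total great-circle distance is δ·R ≈ 2.636 × 6371 ≈ 16792 km, so the target fraction is f = 10000/16792 ≈ 0.596.
Interpolate at f ≈ 0.596 with slerp weights a = sin((1−f)δ)/sin δ ≈ 1.806, b = sin(fδ)/sin δ ≈ 2.064.
p = a·p₁ + b·p₂ ≈ (0.212, -0.500, -0.840); φ = arcsin(p_z) ≈ -57.09°, λ = atan2(p_y, p_x) ≈ -66.99°.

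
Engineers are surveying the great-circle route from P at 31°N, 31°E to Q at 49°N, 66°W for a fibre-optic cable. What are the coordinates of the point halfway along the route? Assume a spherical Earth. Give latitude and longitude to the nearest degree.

≈ 51°N, 9°W

From cos δ = sin φ₁ sin φ₂ + cos φ₁ cos φ₂ cos Δλ, the central angle is δ ≈ 1.245 rad (71.3°).
Interpolate at f = 1/2 with slerp weights a = sin((1−f)δ)/sin δ ≈ 0.615, b = sin(fδ)/sin δ ≈ 0.615.
p = a·p₁ + b·p₂ ≈ (0.616, -0.097, 0.781); φ = arcsin(p_z) ≈ 51.39°, λ = atan2(p_y, p_x) ≈ -8.96°.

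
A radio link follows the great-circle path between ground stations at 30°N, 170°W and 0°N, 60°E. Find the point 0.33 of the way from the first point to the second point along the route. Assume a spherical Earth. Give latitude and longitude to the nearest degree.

Write both endpoints as unit vectors p₁, p₂ with components (cos φ cos λ, cos φ sin λ, sin φ).
The central angle between the endpoints is δ = arccos(p₁·p₂) ≈ 2.161 rad (123.8°).
Interpolate at f = 0.33 with slerp weights a = sin((1−f)δ)/sin δ ≈ 1.195, b = sin(fδ)/sin δ ≈ 0.788.
p = a·p₁ + b·p₂ ≈ (-0.625, 0.502, 0.597); φ = arcsin(p_z) ≈ 36.68°, λ = atan2(p_y, p_x) ≈ 141.21°.

≈ 37°N, 141°E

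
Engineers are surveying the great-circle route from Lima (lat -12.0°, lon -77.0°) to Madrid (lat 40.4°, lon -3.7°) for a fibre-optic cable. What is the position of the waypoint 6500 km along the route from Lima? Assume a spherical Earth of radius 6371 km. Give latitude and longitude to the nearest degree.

Write both endpoints as unit vectors p₁, p₂ with components (cos φ cos λ, cos φ sin λ, sin φ).
The central angle between the endpoints is δ = arccos(p₁·p₂) ≈ 1.491 rad (85.5°). The total great-circle distance is δ·R ≈ 1.491 × 6371 ≈ 9502 km, so the target fraction is f = 6500/9502 ≈ 0.684.
Interpolate at f ≈ 0.684 with slerp weights a = sin((1−f)δ)/sin δ ≈ 0.455, b = sin(fδ)/sin δ ≈ 0.855.
p = a·p₁ + b·p₂ ≈ (0.750, -0.476, 0.459); φ = arcsin(p_z) ≈ 27.35°, λ = atan2(p_y, p_x) ≈ -32.41°.

≈ lat 27°, lon -32°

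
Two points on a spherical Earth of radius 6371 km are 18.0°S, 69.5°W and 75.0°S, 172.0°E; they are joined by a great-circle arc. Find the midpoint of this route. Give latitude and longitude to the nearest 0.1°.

≈ 56.1°S, 84.9°W

Convert each endpoint to a unit vector on the sphere (x = cos φ cos λ, y = cos φ sin λ, z = sin φ).
The central angle between the endpoints is δ = arccos(p₁·p₂) ≈ 1.389 rad (79.6°).
Interpolate at f = 1/2 with slerp weights a = sin((1−f)δ)/sin δ ≈ 0.651, b = sin(fδ)/sin δ ≈ 0.651.
p = a·p₁ + b·p₂ ≈ (0.050, -0.556, -0.830); φ = arcsin(p_z) ≈ -56.05°, λ = atan2(p_y, p_x) ≈ -84.87°.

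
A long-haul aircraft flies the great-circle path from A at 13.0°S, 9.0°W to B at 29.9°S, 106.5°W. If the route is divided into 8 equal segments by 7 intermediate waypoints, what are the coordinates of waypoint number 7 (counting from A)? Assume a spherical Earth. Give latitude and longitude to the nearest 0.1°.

≈ 32.2°S, 93.6°W

Convert each endpoint to a unit vector on the sphere (x = cos φ cos λ, y = cos φ sin λ, z = sin φ).
The central angle between the endpoints is δ = arccos(p₁·p₂) ≈ 1.569 rad (89.9°).
Interpolate at f = 7/8 with slerp weights a = sin((1−f)δ)/sin δ ≈ 0.195, b = sin(fδ)/sin δ ≈ 0.980.
p = a·p₁ + b·p₂ ≈ (-0.054, -0.845, -0.533); φ = arcsin(p_z) ≈ -32.18°, λ = atan2(p_y, p_x) ≈ -93.65°.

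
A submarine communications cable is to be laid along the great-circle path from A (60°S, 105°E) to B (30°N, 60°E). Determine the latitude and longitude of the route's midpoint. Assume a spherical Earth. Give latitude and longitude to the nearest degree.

From cos δ = sin φ₁ sin φ₂ + cos φ₁ cos φ₂ cos Δλ, the central angle is δ ≈ 1.698 rad (97.3°).
Interpolate at f = 1/2 with slerp weights a = sin((1−f)δ)/sin δ ≈ 0.757, b = sin(fδ)/sin δ ≈ 0.757.
p = a·p₁ + b·p₂ ≈ (0.230, 0.933, -0.277); φ = arcsin(p_z) ≈ -16.08°, λ = atan2(p_y, p_x) ≈ 76.17°.

≈ (16°S, 76°E)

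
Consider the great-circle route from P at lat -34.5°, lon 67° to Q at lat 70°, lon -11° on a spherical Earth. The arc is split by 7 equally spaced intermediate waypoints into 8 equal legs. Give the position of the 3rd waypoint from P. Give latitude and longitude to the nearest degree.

≈ lat 7°, lon 51°

Write both endpoints as unit vectors p₁, p₂ with components (cos φ cos λ, cos φ sin λ, sin φ).
The central angle between the endpoints is δ = arccos(p₁·p₂) ≈ 2.064 rad (118.3°).
Interpolate at f = 3/8 with slerp weights a = sin((1−f)δ)/sin δ ≈ 1.091, b = sin(fδ)/sin δ ≈ 0.794.
p = a·p₁ + b·p₂ ≈ (0.618, 0.776, 0.128); φ = arcsin(p_z) ≈ 7.35°, λ = atan2(p_y, p_x) ≈ 51.47°.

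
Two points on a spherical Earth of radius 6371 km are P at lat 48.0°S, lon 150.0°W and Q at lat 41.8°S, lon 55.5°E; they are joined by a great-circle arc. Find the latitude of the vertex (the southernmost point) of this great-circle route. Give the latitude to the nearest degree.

≈ 78°S

The great circle lies in the plane with unit normal n̂ = (p₁ × p₂)/|p₁ × p₂|.
Here n̂_z ≈ -0.215; the vertex latitude is φ_max = arccos|n̂_z| ≈ 77.6°.
Check via Clairaut: cos φ_max = |cos φ₁| · sin C = cos(48.0°)·sin(161.3°) ≈ 0.215, again giving ≈ 77.6°.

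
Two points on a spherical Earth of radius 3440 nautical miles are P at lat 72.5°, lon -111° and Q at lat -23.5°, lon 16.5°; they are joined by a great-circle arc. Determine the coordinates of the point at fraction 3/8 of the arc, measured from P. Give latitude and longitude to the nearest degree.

Convert each endpoint to a unit vector on the sphere (x = cos φ cos λ, y = cos φ sin λ, z = sin φ).
The central angle between the endpoints is δ = arccos(p₁·p₂) ≈ 2.151 rad (123.2°).
Interpolate at f = 3/8 with slerp weights a = sin((1−f)δ)/sin δ ≈ 1.165, b = sin(fδ)/sin δ ≈ 0.863.
p = a·p₁ + b·p₂ ≈ (0.633, -0.102, 0.767); φ = arcsin(p_z) ≈ 50.09°, λ = atan2(p_y, p_x) ≈ -9.17°.

≈ lat 50°, lon -9°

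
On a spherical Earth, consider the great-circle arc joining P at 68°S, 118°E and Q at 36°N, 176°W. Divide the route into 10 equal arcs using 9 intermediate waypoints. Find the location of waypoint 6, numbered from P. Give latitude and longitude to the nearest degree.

Write both endpoints as unit vectors p₁, p₂ with components (cos φ cos λ, cos φ sin λ, sin φ).
The central angle between the endpoints is δ = arccos(p₁·p₂) ≈ 2.006 rad (114.9°).
Interpolate at f = 6/10 with slerp weights a = sin((1−f)δ)/sin δ ≈ 0.793, b = sin(fδ)/sin δ ≈ 1.029.
p = a·p₁ + b·p₂ ≈ (-0.970, 0.204, -0.130); φ = arcsin(p_z) ≈ -7.48°, λ = atan2(p_y, p_x) ≈ 168.11°.

≈ 7°S, 168°E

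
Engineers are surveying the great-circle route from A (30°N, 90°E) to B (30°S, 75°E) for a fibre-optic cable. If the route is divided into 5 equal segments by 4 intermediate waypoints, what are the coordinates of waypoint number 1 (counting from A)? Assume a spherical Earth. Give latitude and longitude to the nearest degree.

From cos δ = sin φ₁ sin φ₂ + cos φ₁ cos φ₂ cos Δλ, the central angle is δ ≈ 1.076 rad (61.7°).
Interpolate at f = 1/5 with slerp weights a = sin((1−f)δ)/sin δ ≈ 0.862, b = sin(fδ)/sin δ ≈ 0.243.
p = a·p₁ + b·p₂ ≈ (0.054, 0.949, 0.310); φ = arcsin(p_z) ≈ 18.03°, λ = atan2(p_y, p_x) ≈ 86.72°.

≈ (18°N, 87°E)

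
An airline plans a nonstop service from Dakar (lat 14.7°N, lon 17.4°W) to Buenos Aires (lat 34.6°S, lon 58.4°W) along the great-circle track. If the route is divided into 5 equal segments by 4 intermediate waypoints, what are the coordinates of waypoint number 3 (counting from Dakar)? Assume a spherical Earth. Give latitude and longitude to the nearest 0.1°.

Write both endpoints as unit vectors p₁, p₂ with components (cos φ cos λ, cos φ sin λ, sin φ).
The central angle between the endpoints is δ = arccos(p₁·p₂) ≈ 1.096 rad (62.8°).
Interpolate at f = 3/5 with slerp weights a = sin((1−f)δ)/sin δ ≈ 0.477, b = sin(fδ)/sin δ ≈ 0.687.
p = a·p₁ + b·p₂ ≈ (0.737, -0.620, -0.269); φ = arcsin(p_z) ≈ -15.61°, λ = atan2(p_y, p_x) ≈ -40.07°.

≈ lat 15.6°S, lon 40.1°W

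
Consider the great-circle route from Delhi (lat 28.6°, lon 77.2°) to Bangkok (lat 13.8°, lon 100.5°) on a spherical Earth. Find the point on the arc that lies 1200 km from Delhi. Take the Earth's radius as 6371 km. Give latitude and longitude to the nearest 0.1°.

The haversine formula gives a central angle δ ≈ 0.457 rad (26.2°) between the endpoints. The total great-circle distance is δ·R ≈ 0.457 × 6371 ≈ 2913 km, so the target fraction is f = 1200/2913 ≈ 0.412.
Interpolate at f ≈ 0.412 with slerp weights a = sin((1−f)δ)/sin δ ≈ 0.602, b = sin(fδ)/sin δ ≈ 0.424.
p = a·p₁ + b·p₂ ≈ (0.042, 0.920, 0.389); φ = arcsin(p_z) ≈ 22.91°, λ = atan2(p_y, p_x) ≈ 87.39°.

≈ lat 22.9°, lon 87.4°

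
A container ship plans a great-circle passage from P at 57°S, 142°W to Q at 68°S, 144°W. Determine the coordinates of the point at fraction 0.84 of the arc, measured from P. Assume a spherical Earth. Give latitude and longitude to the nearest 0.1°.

Convert each endpoint to a unit vector on the sphere (x = cos φ cos λ, y = cos φ sin λ, z = sin φ).
The central angle between the endpoints is δ = arccos(p₁·p₂) ≈ 0.193 rad (11.0°).
Interpolate at f = 0.84 with slerp weights a = sin((1−f)δ)/sin δ ≈ 0.161, b = sin(fδ)/sin δ ≈ 0.842.
p = a·p₁ + b·p₂ ≈ (-0.324, -0.239, -0.915); φ = arcsin(p_z) ≈ -66.24°, λ = atan2(p_y, p_x) ≈ -143.56°.

≈ 66.2°S, 143.6°W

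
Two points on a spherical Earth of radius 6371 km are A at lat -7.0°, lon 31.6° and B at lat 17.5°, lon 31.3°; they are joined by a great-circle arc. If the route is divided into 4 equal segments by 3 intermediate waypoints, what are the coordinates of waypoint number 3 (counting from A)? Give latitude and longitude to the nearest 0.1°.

Convert each endpoint to a unit vector on the sphere (x = cos φ cos λ, y = cos φ sin λ, z = sin φ).
The central angle between the endpoints is δ = arccos(p₁·p₂) ≈ 0.428 rad (24.5°).
Interpolate at f = 3/4 with slerp weights a = sin((1−f)δ)/sin δ ≈ 0.257, b = sin(fδ)/sin δ ≈ 0.760.
p = a·p₁ + b·p₂ ≈ (0.837, 0.510, 0.197); φ = arcsin(p_z) ≈ 11.38°, λ = atan2(p_y, p_x) ≈ 31.38°.

≈ lat 11.4°, lon 31.4°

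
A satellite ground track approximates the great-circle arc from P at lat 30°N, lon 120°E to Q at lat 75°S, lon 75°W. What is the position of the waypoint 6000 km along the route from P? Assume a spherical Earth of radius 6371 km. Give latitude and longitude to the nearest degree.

≈ lat 24°S, lon 125°E

Convert each endpoint to a unit vector on the sphere (x = cos φ cos λ, y = cos φ sin λ, z = sin φ).
The central angle between the endpoints is δ = arccos(p₁·p₂) ≈ 2.345 rad (134.4°). The total great-circle distance is δ·R ≈ 2.345 × 6371 ≈ 14943 km, so the target fraction is f = 6000/14943 ≈ 0.402.
Interpolate at f ≈ 0.402 with slerp weights a = sin((1−f)δ)/sin δ ≈ 1.380, b = sin(fδ)/sin δ ≈ 1.131.
p = a·p₁ + b·p₂ ≈ (-0.522, 0.752, -0.403); φ = arcsin(p_z) ≈ -23.77°, λ = atan2(p_y, p_x) ≈ 124.75°.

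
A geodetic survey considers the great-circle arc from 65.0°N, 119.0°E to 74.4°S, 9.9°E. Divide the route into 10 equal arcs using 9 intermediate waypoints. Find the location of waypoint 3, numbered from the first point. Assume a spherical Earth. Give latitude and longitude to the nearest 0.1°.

Convert each endpoint to a unit vector on the sphere (x = cos φ cos λ, y = cos φ sin λ, z = sin φ).
The central angle between the endpoints is δ = arccos(p₁·p₂) ≈ 2.714 rad (155.5°).
Interpolate at f = 3/10 with slerp weights a = sin((1−f)δ)/sin δ ≈ 2.284, b = sin(fδ)/sin δ ≈ 1.755.
p = a·p₁ + b·p₂ ≈ (-0.003, 0.925, 0.379); φ = arcsin(p_z) ≈ 22.29°, λ = atan2(p_y, p_x) ≈ 90.18°.

≈ 22.3°N, 90.2°E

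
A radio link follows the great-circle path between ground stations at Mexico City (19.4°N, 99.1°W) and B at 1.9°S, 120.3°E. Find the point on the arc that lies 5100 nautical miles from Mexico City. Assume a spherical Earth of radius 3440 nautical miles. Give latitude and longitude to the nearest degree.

≈ 20°N, 169°E

From cos δ = sin φ₁ sin φ₂ + cos φ₁ cos φ₂ cos Δλ, the central angle is δ ≈ 2.403 rad (137.7°). The total great-circle distance is δ·R ≈ 2.403 × 3440 ≈ 8267 nmi, so the target fraction is f = 5100/8267 ≈ 0.617.
Interpolate at f ≈ 0.617 with slerp weights a = sin((1−f)δ)/sin δ ≈ 1.182, b = sin(fδ)/sin δ ≈ 1.480.
p = a·p₁ + b·p₂ ≈ (-0.923, 0.176, 0.344); φ = arcsin(p_z) ≈ 20.10°, λ = atan2(p_y, p_x) ≈ 169.22°.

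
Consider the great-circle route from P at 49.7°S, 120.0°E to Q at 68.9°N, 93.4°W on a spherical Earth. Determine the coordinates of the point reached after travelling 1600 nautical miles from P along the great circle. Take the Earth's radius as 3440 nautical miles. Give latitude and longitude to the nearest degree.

≈ 25°S, 133°E

Convert each endpoint to a unit vector on the sphere (x = cos φ cos λ, y = cos φ sin λ, z = sin φ).
The central angle between the endpoints is δ = arccos(p₁·p₂) ≈ 2.704 rad (154.9°). The total great-circle distance is δ·R ≈ 2.704 × 3440 ≈ 9303 nmi, so the target fraction is f = 1600/9303 ≈ 0.172.
Interpolate at f ≈ 0.172 with slerp weights a = sin((1−f)δ)/sin δ ≈ 1.853, b = sin(fδ)/sin δ ≈ 1.059.
p = a·p₁ + b·p₂ ≈ (-0.622, 0.657, -0.425); φ = arcsin(p_z) ≈ -25.17°, λ = atan2(p_y, p_x) ≈ 133.41°.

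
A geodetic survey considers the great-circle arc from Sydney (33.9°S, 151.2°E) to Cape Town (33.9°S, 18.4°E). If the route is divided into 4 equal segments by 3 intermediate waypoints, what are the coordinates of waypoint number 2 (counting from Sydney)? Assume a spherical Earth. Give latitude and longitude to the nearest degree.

Write both endpoints as unit vectors p₁, p₂ with components (cos φ cos λ, cos φ sin λ, sin φ).
The central angle between the endpoints is δ = arccos(p₁·p₂) ≈ 1.728 rad (99.0°).
Interpolate at f = 2/4 with slerp weights a = sin((1−f)δ)/sin δ ≈ 0.770, b = sin(fδ)/sin δ ≈ 0.770.
p = a·p₁ + b·p₂ ≈ (0.046, 0.510, -0.859); φ = arcsin(p_z) ≈ -59.21°, λ = atan2(p_y, p_x) ≈ 84.80°.

≈ 59°S, 85°E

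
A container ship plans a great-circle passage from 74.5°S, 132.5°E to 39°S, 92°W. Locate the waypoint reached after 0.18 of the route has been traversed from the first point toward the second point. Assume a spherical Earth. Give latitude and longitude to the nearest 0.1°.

Write both endpoints as unit vectors p₁, p₂ with components (cos φ cos λ, cos φ sin λ, sin φ).
The central angle between the endpoints is δ = arccos(p₁·p₂) ≈ 1.095 rad (62.7°).
Interpolate at f = 0.18 with slerp weights a = sin((1−f)δ)/sin δ ≈ 0.880, b = sin(fδ)/sin δ ≈ 0.220.
p = a·p₁ + b·p₂ ≈ (-0.165, 0.002, -0.986); φ = arcsin(p_z) ≈ -80.51°, λ = atan2(p_y, p_x) ≈ 179.22°.

≈ 80.5°S, 179.2°E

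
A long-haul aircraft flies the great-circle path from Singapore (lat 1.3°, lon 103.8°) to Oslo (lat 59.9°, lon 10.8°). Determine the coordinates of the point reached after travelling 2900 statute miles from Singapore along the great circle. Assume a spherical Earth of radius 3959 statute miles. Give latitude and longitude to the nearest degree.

The haversine formula gives a central angle δ ≈ 1.577 rad (90.4°) between the endpoints. The total great-circle distance is δ·R ≈ 1.577 × 3959 ≈ 6245 mi, so the target fraction is f = 2900/6245 ≈ 0.464.
Interpolate at f ≈ 0.464 with slerp weights a = sin((1−f)δ)/sin δ ≈ 0.748, b = sin(fδ)/sin δ ≈ 0.669.
p = a·p₁ + b·p₂ ≈ (0.151, 0.789, 0.596); φ = arcsin(p_z) ≈ 36.55°, λ = atan2(p_y, p_x) ≈ 79.16°.

≈ lat 37°, lon 79°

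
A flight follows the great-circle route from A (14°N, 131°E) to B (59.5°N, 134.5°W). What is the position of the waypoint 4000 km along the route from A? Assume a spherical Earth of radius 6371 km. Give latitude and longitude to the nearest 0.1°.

Convert each endpoint to a unit vector on the sphere (x = cos φ cos λ, y = cos φ sin λ, z = sin φ).
The central angle between the endpoints is δ = arccos(p₁·p₂) ≈ 1.400 rad (80.2°). The total great-circle distance is δ·R ≈ 1.400 × 6371 ≈ 8920 km, so the target fraction is f = 4000/8920 ≈ 0.448.
Interpolate at f ≈ 0.448 with slerp weights a = sin((1−f)δ)/sin δ ≈ 0.708, b = sin(fδ)/sin δ ≈ 0.596.
p = a·p₁ + b·p₂ ≈ (-0.663, 0.303, 0.685); φ = arcsin(p_z) ≈ 43.23°, λ = atan2(p_y, p_x) ≈ 155.45°.

≈ (43.2°N, 155.5°E)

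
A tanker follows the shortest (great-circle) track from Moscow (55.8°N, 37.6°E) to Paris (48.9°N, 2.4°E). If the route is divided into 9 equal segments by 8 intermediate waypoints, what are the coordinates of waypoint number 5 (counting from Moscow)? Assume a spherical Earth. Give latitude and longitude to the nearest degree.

≈ 53°N, 17°E

Write both endpoints as unit vectors p₁, p₂ with components (cos φ cos λ, cos φ sin λ, sin φ).
The central angle between the endpoints is δ = arccos(p₁·p₂) ≈ 0.389 rad (22.3°).
Interpolate at f = 5/9 with slerp weights a = sin((1−f)δ)/sin δ ≈ 0.454, b = sin(fδ)/sin δ ≈ 0.565.
p = a·p₁ + b·p₂ ≈ (0.573, 0.171, 0.801); φ = arcsin(p_z) ≈ 53.25°, λ = atan2(p_y, p_x) ≈ 16.62°.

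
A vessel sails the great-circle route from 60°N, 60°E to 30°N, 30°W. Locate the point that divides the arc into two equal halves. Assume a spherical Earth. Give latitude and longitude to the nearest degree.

Convert each endpoint to a unit vector on the sphere (x = cos φ cos λ, y = cos φ sin λ, z = sin φ).
The central angle between the endpoints is δ = arccos(p₁·p₂) ≈ 1.123 rad (64.3°).
Interpolate at f = 1/2 with slerp weights a = sin((1−f)δ)/sin δ ≈ 0.591, b = sin(fδ)/sin δ ≈ 0.591.
p = a·p₁ + b·p₂ ≈ (0.591, 0.000, 0.807); φ = arcsin(p_z) ≈ 53.79°, λ = atan2(p_y, p_x) ≈ 0.00°.

≈ 54°N, 0°E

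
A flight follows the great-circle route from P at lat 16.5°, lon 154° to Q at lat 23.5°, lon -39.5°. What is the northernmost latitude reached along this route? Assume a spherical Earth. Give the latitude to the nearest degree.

≈ 72°

The great circle lies in the plane with unit normal n̂ = (p₁ × p₂)/|p₁ × p₂|.
Here n̂_z ≈ +0.306; the vertex latitude is φ_max = arccos|n̂_z| ≈ 72.2°.
Check via Clairaut: cos φ_max = |cos φ₁| · sin C = cos(16.5°)·sin(18.6°) ≈ 0.306, again giving ≈ 72.2°.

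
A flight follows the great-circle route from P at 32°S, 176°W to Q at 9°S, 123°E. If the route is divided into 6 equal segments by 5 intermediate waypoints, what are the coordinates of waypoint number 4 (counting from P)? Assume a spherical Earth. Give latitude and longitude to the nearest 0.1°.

≈ 19.1°S, 141.1°E

The haversine formula gives a central angle δ ≈ 1.060 rad (60.7°) between the endpoints.
Interpolate at f = 4/6 with slerp weights a = sin((1−f)δ)/sin δ ≈ 0.397, b = sin(fδ)/sin δ ≈ 0.744.
p = a·p₁ + b·p₂ ≈ (-0.736, 0.593, -0.327); φ = arcsin(p_z) ≈ -19.06°, λ = atan2(p_y, p_x) ≈ 141.14°.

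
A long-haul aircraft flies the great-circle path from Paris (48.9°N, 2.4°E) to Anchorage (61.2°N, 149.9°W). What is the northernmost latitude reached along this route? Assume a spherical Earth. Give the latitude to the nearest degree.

The great circle lies in the plane with unit normal n̂ = (p₁ × p₂)/|p₁ × p₂|.
Here n̂_z ≈ -0.159; the vertex latitude is φ_max = arccos|n̂_z| ≈ 80.8°.
Check via Clairaut: cos φ_max = |cos φ₁| · sin C = cos(48.9°)·sin(14.0°) ≈ 0.159, again giving ≈ 80.8°.

≈ 81°N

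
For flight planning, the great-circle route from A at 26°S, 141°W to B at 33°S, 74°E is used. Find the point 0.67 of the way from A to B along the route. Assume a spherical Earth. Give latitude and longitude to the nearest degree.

≈ 59°S, 114°E

Write both endpoints as unit vectors p₁, p₂ with components (cos φ cos λ, cos φ sin λ, sin φ).
The central angle between the endpoints is δ = arccos(p₁·p₂) ≈ 1.959 rad (112.3°).
Interpolate at f = 0.67 with slerp weights a = sin((1−f)δ)/sin δ ≈ 0.651, b = sin(fδ)/sin δ ≈ 1.045.
p = a·p₁ + b·p₂ ≈ (-0.213, 0.474, -0.854); φ = arcsin(p_z) ≈ -58.68°, λ = atan2(p_y, p_x) ≈ 114.21°.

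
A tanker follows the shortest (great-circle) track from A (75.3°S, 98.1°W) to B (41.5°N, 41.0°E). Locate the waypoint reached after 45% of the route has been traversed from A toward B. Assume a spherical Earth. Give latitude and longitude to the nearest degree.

The haversine formula gives a central angle δ ≈ 2.473 rad (141.7°) between the endpoints.
Interpolate at f = 0.45 with slerp weights a = sin((1−f)δ)/sin δ ≈ 1.577, b = sin(fδ)/sin δ ≈ 1.447.
p = a·p₁ + b·p₂ ≈ (0.761, 0.315, -0.567); φ = arcsin(p_z) ≈ -34.54°, λ = atan2(p_y, p_x) ≈ 22.45°.

≈ (35°S, 22°E)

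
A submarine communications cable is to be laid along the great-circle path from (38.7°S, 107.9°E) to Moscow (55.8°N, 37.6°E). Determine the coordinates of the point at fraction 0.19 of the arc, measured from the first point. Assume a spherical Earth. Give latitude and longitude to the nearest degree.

The haversine formula gives a central angle δ ≈ 1.949 rad (111.7°) between the endpoints.
Interpolate at f = 0.19 with slerp weights a = sin((1−f)δ)/sin δ ≈ 1.076, b = sin(fδ)/sin δ ≈ 0.389.
p = a·p₁ + b·p₂ ≈ (-0.085, 0.933, -0.351); φ = arcsin(p_z) ≈ -20.53°, λ = atan2(p_y, p_x) ≈ 95.19°.

≈ (21°S, 95°E)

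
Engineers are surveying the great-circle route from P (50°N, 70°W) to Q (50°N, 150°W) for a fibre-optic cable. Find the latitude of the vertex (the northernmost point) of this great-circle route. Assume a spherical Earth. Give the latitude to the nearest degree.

The great circle lies in the plane with unit normal n̂ = (p₁ × p₂)/|p₁ × p₂|.
Here n̂_z ≈ -0.541; the vertex latitude is φ_max = arccos|n̂_z| ≈ 57.3°.

≈ 57°N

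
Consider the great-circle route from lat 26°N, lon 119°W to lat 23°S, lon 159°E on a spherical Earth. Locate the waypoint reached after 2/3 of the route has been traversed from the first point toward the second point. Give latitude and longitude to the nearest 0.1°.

≈ lat 6.9°S, lon 173.4°W

Write both endpoints as unit vectors p₁, p₂ with components (cos φ cos λ, cos φ sin λ, sin φ).
The central angle between the endpoints is δ = arccos(p₁·p₂) ≈ 1.627 rad (93.2°).
Interpolate at f = 2/3 with slerp weights a = sin((1−f)δ)/sin δ ≈ 0.517, b = sin(fδ)/sin δ ≈ 0.886.
p = a·p₁ + b·p₂ ≈ (-0.986, -0.114, -0.119); φ = arcsin(p_z) ≈ -6.86°, λ = atan2(p_y, p_x) ≈ -173.39°.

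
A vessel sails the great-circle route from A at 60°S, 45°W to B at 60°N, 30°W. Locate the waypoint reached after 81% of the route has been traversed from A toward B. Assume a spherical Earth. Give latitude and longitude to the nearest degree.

≈ 37°N, 34°W

From cos δ = sin φ₁ sin φ₂ + cos φ₁ cos φ₂ cos Δλ, the central angle is δ ≈ 2.104 rad (120.6°).
Interpolate at f = 0.81 with slerp weights a = sin((1−f)δ)/sin δ ≈ 0.452, b = sin(fδ)/sin δ ≈ 1.151.
p = a·p₁ + b·p₂ ≈ (0.658, -0.448, 0.605); φ = arcsin(p_z) ≈ 37.25°, λ = atan2(p_y, p_x) ≈ -34.21°.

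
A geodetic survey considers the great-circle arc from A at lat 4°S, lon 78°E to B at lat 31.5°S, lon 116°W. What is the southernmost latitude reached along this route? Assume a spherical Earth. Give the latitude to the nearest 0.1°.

The great circle lies in the plane with unit normal n̂ = (p₁ × p₂)/|p₁ × p₂|.
Here n̂_z ≈ +0.335; the vertex latitude is φ_max = arccos|n̂_z| ≈ 70.4°.

≈ 70.4°S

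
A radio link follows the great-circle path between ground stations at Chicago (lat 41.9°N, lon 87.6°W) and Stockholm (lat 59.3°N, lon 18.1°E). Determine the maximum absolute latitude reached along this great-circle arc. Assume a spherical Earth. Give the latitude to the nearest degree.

The great circle lies in the plane with unit normal n̂ = (p₁ × p₂)/|p₁ × p₂|.
Here n̂_z ≈ +0.415; the vertex latitude is φ_max = arccos|n̂_z| ≈ 65.5°.

≈ 65°N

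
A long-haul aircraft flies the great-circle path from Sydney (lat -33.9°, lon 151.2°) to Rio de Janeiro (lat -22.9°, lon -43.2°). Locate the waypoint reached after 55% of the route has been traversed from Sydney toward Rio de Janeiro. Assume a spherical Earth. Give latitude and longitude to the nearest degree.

≈ lat -73°, lon -85°

Convert each endpoint to a unit vector on the sphere (x = cos φ cos λ, y = cos φ sin λ, z = sin φ).
The central angle between the endpoints is δ = arccos(p₁·p₂) ≈ 2.122 rad (121.6°).
Interpolate at f = 0.55 with slerp weights a = sin((1−f)δ)/sin δ ≈ 0.958, b = sin(fδ)/sin δ ≈ 1.079.
p = a·p₁ + b·p₂ ≈ (0.028, -0.298, -0.954); φ = arcsin(p_z) ≈ -72.61°, λ = atan2(p_y, p_x) ≈ -84.63°.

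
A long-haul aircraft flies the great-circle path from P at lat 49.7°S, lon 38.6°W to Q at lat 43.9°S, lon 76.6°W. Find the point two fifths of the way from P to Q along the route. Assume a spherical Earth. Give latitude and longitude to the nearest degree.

Write both endpoints as unit vectors p₁, p₂ with components (cos φ cos λ, cos φ sin λ, sin φ).
The central angle between the endpoints is δ = arccos(p₁·p₂) ≈ 0.460 rad (26.4°).
Interpolate at f = 2/5 with slerp weights a = sin((1−f)δ)/sin δ ≈ 0.614, b = sin(fδ)/sin δ ≈ 0.412.
p = a·p₁ + b·p₂ ≈ (0.379, -0.537, -0.754); φ = arcsin(p_z) ≈ -48.93°, λ = atan2(p_y, p_x) ≈ -54.76°.

≈ lat 49°S, lon 55°W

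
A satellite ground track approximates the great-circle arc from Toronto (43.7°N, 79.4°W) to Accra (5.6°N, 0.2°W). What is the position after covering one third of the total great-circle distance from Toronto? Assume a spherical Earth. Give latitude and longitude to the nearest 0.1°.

≈ 37.0°N, 46.0°W

Write both endpoints as unit vectors p₁, p₂ with components (cos φ cos λ, cos φ sin λ, sin φ).
The central angle between the endpoints is δ = arccos(p₁·p₂) ≈ 1.367 rad (78.3°).
Interpolate at f = 1/3 with slerp weights a = sin((1−f)δ)/sin δ ≈ 0.807, b = sin(fδ)/sin δ ≈ 0.449.
p = a·p₁ + b·p₂ ≈ (0.555, -0.575, 0.601); φ = arcsin(p_z) ≈ 36.97°, λ = atan2(p_y, p_x) ≈ -46.04°.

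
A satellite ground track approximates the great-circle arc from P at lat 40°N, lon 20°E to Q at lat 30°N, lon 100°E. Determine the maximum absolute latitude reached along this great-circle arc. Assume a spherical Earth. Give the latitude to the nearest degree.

The great circle lies in the plane with unit normal n̂ = (p₁ × p₂)/|p₁ × p₂|.
Here n̂_z ≈ +0.726; the vertex latitude is φ_max = arccos|n̂_z| ≈ 43.4°.
Check via Clairaut: cos φ_max = |cos φ₁| · sin C = cos(40.0°)·sin(71.4°) ≈ 0.726, again giving ≈ 43.4°.

≈ 43°N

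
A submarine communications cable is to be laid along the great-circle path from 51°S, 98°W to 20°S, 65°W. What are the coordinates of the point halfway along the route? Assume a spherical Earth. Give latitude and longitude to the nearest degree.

Write both endpoints as unit vectors p₁, p₂ with components (cos φ cos λ, cos φ sin λ, sin φ).
The central angle between the endpoints is δ = arccos(p₁·p₂) ≈ 0.705 rad (40.4°).
Interpolate at f = 1/2 with slerp weights a = sin((1−f)δ)/sin δ ≈ 0.533, b = sin(fδ)/sin δ ≈ 0.533.
p = a·p₁ + b·p₂ ≈ (0.165, -0.786, -0.596); φ = arcsin(p_z) ≈ -36.60°, λ = atan2(p_y, p_x) ≈ -78.15°.

≈ 37°S, 78°W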